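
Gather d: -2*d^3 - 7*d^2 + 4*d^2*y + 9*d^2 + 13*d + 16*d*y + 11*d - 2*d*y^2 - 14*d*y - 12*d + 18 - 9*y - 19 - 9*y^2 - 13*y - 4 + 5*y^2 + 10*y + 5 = -2*d^3 + d^2*(4*y + 2) + d*(-2*y^2 + 2*y + 12) - 4*y^2 - 12*y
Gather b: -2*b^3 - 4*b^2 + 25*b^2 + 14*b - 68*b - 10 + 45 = -2*b^3 + 21*b^2 - 54*b + 35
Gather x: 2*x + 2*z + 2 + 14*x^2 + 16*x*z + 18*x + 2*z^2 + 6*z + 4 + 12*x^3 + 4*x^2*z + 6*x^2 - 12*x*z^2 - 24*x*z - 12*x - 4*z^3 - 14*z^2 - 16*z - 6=12*x^3 + x^2*(4*z + 20) + x*(-12*z^2 - 8*z + 8) - 4*z^3 - 12*z^2 - 8*z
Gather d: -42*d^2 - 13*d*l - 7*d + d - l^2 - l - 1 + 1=-42*d^2 + d*(-13*l - 6) - l^2 - l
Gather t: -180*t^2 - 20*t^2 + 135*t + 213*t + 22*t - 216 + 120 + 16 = -200*t^2 + 370*t - 80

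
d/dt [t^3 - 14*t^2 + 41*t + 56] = 3*t^2 - 28*t + 41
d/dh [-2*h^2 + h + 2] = 1 - 4*h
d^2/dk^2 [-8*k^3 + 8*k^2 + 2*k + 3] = 16 - 48*k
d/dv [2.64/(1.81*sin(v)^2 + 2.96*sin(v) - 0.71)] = -(9.5568*sin(v) + 7.8144)*cos(v)/(1.81*sin(v)^2 + 2.96*sin(v) - 0.71)^2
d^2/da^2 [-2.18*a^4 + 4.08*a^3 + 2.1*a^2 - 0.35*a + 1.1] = -26.16*a^2 + 24.48*a + 4.2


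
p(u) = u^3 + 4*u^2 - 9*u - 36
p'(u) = 3*u^2 + 8*u - 9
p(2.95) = -2.07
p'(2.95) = 40.71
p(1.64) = -35.59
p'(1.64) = 12.19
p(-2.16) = -7.98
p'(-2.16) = -12.28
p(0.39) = -38.84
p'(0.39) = -5.42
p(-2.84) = -1.08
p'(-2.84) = -7.52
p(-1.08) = -22.87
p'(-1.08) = -14.14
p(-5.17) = -20.74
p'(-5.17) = 29.83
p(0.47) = -39.24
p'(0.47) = -4.58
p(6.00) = 270.00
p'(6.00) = 147.00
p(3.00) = 0.00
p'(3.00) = 42.00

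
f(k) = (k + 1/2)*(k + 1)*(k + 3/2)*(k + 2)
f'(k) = (k + 1/2)*(k + 1)*(k + 3/2) + (k + 1/2)*(k + 1)*(k + 2) + (k + 1/2)*(k + 3/2)*(k + 2) + (k + 1)*(k + 3/2)*(k + 2) = 4*k^3 + 15*k^2 + 35*k/2 + 25/4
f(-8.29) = 2425.41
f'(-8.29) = -1386.85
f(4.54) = 1102.95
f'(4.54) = 769.18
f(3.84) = 655.07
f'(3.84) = 521.13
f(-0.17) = 0.67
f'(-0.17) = 3.69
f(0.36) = 5.13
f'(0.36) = 14.68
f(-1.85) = -0.06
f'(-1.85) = -0.11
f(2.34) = 158.08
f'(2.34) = 180.59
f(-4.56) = 113.22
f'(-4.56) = -140.92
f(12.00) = 30712.50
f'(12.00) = 9288.25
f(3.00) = 315.00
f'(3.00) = 301.75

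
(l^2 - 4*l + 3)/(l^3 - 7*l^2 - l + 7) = (l - 3)/(l^2 - 6*l - 7)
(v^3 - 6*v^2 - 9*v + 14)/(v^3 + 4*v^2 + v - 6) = (v - 7)/(v + 3)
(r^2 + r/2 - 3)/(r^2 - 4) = (r - 3/2)/(r - 2)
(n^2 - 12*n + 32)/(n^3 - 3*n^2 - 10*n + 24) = (n - 8)/(n^2 + n - 6)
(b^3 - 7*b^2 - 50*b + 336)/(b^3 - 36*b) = (b^2 - b - 56)/(b*(b + 6))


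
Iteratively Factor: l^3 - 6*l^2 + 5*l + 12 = (l + 1)*(l^2 - 7*l + 12) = (l - 3)*(l + 1)*(l - 4)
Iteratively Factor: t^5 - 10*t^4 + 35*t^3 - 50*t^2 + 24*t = (t - 1)*(t^4 - 9*t^3 + 26*t^2 - 24*t) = (t - 4)*(t - 1)*(t^3 - 5*t^2 + 6*t) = (t - 4)*(t - 2)*(t - 1)*(t^2 - 3*t) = t*(t - 4)*(t - 2)*(t - 1)*(t - 3)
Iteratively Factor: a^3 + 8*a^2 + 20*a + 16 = (a + 2)*(a^2 + 6*a + 8) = (a + 2)^2*(a + 4)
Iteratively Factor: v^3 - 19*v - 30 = (v + 3)*(v^2 - 3*v - 10) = (v - 5)*(v + 3)*(v + 2)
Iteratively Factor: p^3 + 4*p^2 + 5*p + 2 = (p + 1)*(p^2 + 3*p + 2) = (p + 1)*(p + 2)*(p + 1)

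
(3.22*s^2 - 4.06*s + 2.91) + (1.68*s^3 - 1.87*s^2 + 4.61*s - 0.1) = 1.68*s^3 + 1.35*s^2 + 0.550000000000001*s + 2.81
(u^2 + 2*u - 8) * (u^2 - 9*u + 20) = u^4 - 7*u^3 - 6*u^2 + 112*u - 160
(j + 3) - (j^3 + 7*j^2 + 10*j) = -j^3 - 7*j^2 - 9*j + 3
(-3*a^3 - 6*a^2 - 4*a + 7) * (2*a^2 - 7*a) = -6*a^5 + 9*a^4 + 34*a^3 + 42*a^2 - 49*a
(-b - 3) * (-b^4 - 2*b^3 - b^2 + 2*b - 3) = b^5 + 5*b^4 + 7*b^3 + b^2 - 3*b + 9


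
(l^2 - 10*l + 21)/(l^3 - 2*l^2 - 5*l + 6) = (l - 7)/(l^2 + l - 2)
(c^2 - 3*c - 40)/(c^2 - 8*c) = (c + 5)/c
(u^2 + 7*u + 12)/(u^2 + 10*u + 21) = (u + 4)/(u + 7)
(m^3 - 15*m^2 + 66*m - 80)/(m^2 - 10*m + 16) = m - 5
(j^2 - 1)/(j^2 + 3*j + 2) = (j - 1)/(j + 2)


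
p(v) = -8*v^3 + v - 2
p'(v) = 1 - 24*v^2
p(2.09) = -72.94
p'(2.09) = -103.83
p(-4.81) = 883.47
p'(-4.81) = -554.27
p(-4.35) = 652.15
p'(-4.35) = -453.14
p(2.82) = -178.59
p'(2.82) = -189.86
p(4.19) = -586.29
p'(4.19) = -420.35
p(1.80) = -46.86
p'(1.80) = -76.76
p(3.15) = -248.90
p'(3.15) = -237.14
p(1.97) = -61.19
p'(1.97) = -92.14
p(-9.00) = 5821.00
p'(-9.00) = -1943.00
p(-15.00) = 26983.00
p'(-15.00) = -5399.00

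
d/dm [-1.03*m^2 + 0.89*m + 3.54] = 0.89 - 2.06*m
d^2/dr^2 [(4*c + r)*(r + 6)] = 2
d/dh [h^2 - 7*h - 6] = 2*h - 7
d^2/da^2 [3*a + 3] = 0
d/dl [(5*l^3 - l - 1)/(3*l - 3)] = (10*l^3 - 15*l^2 + 2)/(3*(l^2 - 2*l + 1))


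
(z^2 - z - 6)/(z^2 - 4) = (z - 3)/(z - 2)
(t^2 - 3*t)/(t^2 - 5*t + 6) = t/(t - 2)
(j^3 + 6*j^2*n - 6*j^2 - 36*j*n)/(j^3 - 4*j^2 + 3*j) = (j^2 + 6*j*n - 6*j - 36*n)/(j^2 - 4*j + 3)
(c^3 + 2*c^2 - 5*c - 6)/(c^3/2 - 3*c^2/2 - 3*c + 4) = 2*(c^3 + 2*c^2 - 5*c - 6)/(c^3 - 3*c^2 - 6*c + 8)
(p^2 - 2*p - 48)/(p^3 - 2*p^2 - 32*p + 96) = (p - 8)/(p^2 - 8*p + 16)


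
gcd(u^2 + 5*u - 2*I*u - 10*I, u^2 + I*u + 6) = u - 2*I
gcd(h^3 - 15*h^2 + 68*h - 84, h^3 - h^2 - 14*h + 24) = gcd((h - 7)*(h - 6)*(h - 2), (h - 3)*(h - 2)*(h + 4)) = h - 2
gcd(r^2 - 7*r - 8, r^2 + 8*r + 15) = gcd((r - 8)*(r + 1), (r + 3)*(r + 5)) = 1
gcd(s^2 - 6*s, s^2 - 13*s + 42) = s - 6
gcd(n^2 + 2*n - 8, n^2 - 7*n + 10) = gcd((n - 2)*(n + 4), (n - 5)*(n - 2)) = n - 2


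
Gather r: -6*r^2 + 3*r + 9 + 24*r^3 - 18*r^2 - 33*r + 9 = 24*r^3 - 24*r^2 - 30*r + 18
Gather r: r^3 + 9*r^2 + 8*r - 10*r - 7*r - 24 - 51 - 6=r^3 + 9*r^2 - 9*r - 81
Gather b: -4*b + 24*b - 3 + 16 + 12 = 20*b + 25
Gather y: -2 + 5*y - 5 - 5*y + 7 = 0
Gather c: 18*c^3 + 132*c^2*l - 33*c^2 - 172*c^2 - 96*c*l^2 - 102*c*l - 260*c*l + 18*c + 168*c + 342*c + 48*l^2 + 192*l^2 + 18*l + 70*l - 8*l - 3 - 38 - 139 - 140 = 18*c^3 + c^2*(132*l - 205) + c*(-96*l^2 - 362*l + 528) + 240*l^2 + 80*l - 320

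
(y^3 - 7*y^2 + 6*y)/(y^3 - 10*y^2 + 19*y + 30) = y*(y - 1)/(y^2 - 4*y - 5)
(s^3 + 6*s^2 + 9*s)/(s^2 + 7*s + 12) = s*(s + 3)/(s + 4)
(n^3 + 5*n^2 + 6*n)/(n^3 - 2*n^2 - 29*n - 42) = n/(n - 7)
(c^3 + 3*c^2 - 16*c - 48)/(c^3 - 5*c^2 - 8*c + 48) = (c + 4)/(c - 4)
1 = 1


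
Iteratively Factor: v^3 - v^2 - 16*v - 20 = (v + 2)*(v^2 - 3*v - 10) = (v + 2)^2*(v - 5)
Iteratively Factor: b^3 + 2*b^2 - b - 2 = (b + 1)*(b^2 + b - 2) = (b + 1)*(b + 2)*(b - 1)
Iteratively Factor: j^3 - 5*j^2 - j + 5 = (j - 1)*(j^2 - 4*j - 5) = (j - 1)*(j + 1)*(j - 5)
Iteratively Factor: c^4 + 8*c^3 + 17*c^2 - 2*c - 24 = (c + 3)*(c^3 + 5*c^2 + 2*c - 8) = (c + 3)*(c + 4)*(c^2 + c - 2) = (c + 2)*(c + 3)*(c + 4)*(c - 1)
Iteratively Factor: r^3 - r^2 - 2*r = (r)*(r^2 - r - 2) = r*(r + 1)*(r - 2)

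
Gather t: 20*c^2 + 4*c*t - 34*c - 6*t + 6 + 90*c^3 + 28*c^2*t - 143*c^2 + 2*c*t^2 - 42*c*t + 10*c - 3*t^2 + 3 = 90*c^3 - 123*c^2 - 24*c + t^2*(2*c - 3) + t*(28*c^2 - 38*c - 6) + 9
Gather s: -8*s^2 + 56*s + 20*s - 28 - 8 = -8*s^2 + 76*s - 36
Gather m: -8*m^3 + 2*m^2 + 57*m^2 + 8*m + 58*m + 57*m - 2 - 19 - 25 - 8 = -8*m^3 + 59*m^2 + 123*m - 54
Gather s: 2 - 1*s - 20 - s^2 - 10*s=-s^2 - 11*s - 18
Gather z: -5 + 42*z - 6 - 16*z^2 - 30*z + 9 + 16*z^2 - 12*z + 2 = 0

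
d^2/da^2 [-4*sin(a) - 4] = 4*sin(a)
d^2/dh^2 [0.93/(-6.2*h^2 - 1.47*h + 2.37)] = (71.4984*h^2 + 16.95204*h - 0.93*(12.4*h + 1.47)*(24.8*h + 2.94) - 27.33084)/(6.2*h^2 + 1.47*h - 2.37)^3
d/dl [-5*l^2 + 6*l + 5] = 6 - 10*l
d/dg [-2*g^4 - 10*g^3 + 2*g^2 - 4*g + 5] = -8*g^3 - 30*g^2 + 4*g - 4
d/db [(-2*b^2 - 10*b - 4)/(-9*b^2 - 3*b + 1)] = 2*(-42*b^2 - 38*b - 11)/(81*b^4 + 54*b^3 - 9*b^2 - 6*b + 1)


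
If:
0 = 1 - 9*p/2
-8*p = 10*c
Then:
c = -8/45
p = 2/9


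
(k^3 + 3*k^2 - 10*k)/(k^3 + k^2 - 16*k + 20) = k/(k - 2)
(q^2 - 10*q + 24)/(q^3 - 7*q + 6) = (q^2 - 10*q + 24)/(q^3 - 7*q + 6)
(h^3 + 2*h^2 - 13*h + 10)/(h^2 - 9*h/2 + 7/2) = 2*(h^2 + 3*h - 10)/(2*h - 7)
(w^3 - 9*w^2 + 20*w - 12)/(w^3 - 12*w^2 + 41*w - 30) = (w - 2)/(w - 5)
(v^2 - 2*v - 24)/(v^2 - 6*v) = (v + 4)/v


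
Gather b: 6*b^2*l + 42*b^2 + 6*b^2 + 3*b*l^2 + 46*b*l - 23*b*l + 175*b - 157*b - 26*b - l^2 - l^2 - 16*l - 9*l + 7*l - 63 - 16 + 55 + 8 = b^2*(6*l + 48) + b*(3*l^2 + 23*l - 8) - 2*l^2 - 18*l - 16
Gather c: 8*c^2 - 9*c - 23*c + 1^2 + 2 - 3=8*c^2 - 32*c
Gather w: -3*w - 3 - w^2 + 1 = -w^2 - 3*w - 2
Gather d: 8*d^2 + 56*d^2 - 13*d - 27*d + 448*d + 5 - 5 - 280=64*d^2 + 408*d - 280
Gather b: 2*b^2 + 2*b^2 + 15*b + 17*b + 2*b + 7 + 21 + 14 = 4*b^2 + 34*b + 42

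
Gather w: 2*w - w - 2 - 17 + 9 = w - 10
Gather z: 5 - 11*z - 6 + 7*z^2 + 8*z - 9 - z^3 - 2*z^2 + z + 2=-z^3 + 5*z^2 - 2*z - 8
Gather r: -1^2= -1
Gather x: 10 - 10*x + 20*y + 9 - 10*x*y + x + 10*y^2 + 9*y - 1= x*(-10*y - 9) + 10*y^2 + 29*y + 18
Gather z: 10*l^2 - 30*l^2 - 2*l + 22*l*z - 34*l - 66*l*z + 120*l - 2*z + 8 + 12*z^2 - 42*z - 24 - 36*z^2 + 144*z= -20*l^2 + 84*l - 24*z^2 + z*(100 - 44*l) - 16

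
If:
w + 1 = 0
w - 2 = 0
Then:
No Solution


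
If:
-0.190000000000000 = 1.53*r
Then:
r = -0.12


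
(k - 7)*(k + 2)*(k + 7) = k^3 + 2*k^2 - 49*k - 98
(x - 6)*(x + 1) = x^2 - 5*x - 6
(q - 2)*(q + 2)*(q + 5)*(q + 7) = q^4 + 12*q^3 + 31*q^2 - 48*q - 140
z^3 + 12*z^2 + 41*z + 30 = (z + 1)*(z + 5)*(z + 6)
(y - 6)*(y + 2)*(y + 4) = y^3 - 28*y - 48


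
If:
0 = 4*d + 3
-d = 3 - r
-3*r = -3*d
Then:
No Solution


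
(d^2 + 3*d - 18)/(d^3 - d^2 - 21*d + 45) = (d + 6)/(d^2 + 2*d - 15)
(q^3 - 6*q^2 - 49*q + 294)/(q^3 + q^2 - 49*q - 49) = (q - 6)/(q + 1)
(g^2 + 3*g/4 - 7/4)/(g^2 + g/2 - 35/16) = 4*(g - 1)/(4*g - 5)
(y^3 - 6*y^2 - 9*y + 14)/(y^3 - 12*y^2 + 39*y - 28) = (y + 2)/(y - 4)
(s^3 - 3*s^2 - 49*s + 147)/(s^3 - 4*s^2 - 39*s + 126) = (s + 7)/(s + 6)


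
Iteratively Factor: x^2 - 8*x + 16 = (x - 4)*(x - 4)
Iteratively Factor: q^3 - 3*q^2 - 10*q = (q)*(q^2 - 3*q - 10) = q*(q + 2)*(q - 5)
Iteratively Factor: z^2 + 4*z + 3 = (z + 3)*(z + 1)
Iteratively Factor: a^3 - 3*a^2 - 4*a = (a - 4)*(a^2 + a) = (a - 4)*(a + 1)*(a)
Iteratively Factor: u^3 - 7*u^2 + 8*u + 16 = (u - 4)*(u^2 - 3*u - 4) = (u - 4)*(u + 1)*(u - 4)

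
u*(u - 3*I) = u^2 - 3*I*u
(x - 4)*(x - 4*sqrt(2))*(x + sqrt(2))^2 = x^4 - 4*x^3 - 2*sqrt(2)*x^3 - 14*x^2 + 8*sqrt(2)*x^2 - 8*sqrt(2)*x + 56*x + 32*sqrt(2)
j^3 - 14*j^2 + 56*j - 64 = (j - 8)*(j - 4)*(j - 2)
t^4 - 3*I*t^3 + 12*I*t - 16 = (t - 2)*(t + 2)*(t - 4*I)*(t + I)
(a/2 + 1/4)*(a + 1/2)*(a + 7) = a^3/2 + 4*a^2 + 29*a/8 + 7/8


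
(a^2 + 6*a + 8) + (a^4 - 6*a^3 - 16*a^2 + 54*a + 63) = a^4 - 6*a^3 - 15*a^2 + 60*a + 71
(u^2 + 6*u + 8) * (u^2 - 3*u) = u^4 + 3*u^3 - 10*u^2 - 24*u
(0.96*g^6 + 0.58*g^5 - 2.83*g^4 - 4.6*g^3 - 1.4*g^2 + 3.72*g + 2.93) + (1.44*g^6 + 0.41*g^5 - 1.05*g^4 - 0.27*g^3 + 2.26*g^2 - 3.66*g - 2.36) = 2.4*g^6 + 0.99*g^5 - 3.88*g^4 - 4.87*g^3 + 0.86*g^2 + 0.0600000000000001*g + 0.57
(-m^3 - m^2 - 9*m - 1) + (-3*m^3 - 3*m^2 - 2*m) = -4*m^3 - 4*m^2 - 11*m - 1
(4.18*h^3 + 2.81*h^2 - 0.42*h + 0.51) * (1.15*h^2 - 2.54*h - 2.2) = 4.807*h^5 - 7.3857*h^4 - 16.8164*h^3 - 4.5287*h^2 - 0.3714*h - 1.122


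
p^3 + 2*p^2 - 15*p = p*(p - 3)*(p + 5)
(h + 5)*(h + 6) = h^2 + 11*h + 30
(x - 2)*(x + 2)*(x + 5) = x^3 + 5*x^2 - 4*x - 20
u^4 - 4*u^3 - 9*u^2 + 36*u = u*(u - 4)*(u - 3)*(u + 3)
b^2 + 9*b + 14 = (b + 2)*(b + 7)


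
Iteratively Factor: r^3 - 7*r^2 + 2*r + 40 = (r - 4)*(r^2 - 3*r - 10) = (r - 5)*(r - 4)*(r + 2)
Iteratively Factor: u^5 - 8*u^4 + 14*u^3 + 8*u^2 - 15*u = (u - 5)*(u^4 - 3*u^3 - u^2 + 3*u) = (u - 5)*(u - 3)*(u^3 - u) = u*(u - 5)*(u - 3)*(u^2 - 1) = u*(u - 5)*(u - 3)*(u - 1)*(u + 1)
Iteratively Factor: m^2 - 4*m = (m - 4)*(m)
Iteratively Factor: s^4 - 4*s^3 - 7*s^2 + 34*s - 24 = (s - 1)*(s^3 - 3*s^2 - 10*s + 24) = (s - 1)*(s + 3)*(s^2 - 6*s + 8) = (s - 2)*(s - 1)*(s + 3)*(s - 4)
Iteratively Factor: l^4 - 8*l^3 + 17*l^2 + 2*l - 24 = (l - 2)*(l^3 - 6*l^2 + 5*l + 12) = (l - 2)*(l + 1)*(l^2 - 7*l + 12) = (l - 3)*(l - 2)*(l + 1)*(l - 4)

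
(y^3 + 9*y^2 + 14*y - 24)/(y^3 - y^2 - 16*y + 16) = (y + 6)/(y - 4)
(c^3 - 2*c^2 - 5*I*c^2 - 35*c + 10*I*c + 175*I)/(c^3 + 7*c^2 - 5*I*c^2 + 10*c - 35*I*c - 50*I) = (c - 7)/(c + 2)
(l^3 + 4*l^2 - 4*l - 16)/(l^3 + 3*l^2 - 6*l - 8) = (l + 2)/(l + 1)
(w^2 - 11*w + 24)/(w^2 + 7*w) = (w^2 - 11*w + 24)/(w*(w + 7))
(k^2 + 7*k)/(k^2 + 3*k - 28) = k/(k - 4)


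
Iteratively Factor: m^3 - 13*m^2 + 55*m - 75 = (m - 5)*(m^2 - 8*m + 15) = (m - 5)*(m - 3)*(m - 5)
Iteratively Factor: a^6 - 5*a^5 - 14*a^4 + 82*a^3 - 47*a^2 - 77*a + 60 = (a - 5)*(a^5 - 14*a^3 + 12*a^2 + 13*a - 12) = (a - 5)*(a - 1)*(a^4 + a^3 - 13*a^2 - a + 12) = (a - 5)*(a - 1)^2*(a^3 + 2*a^2 - 11*a - 12) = (a - 5)*(a - 1)^2*(a + 4)*(a^2 - 2*a - 3) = (a - 5)*(a - 3)*(a - 1)^2*(a + 4)*(a + 1)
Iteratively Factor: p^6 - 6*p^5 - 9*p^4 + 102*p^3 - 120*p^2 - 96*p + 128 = (p - 4)*(p^5 - 2*p^4 - 17*p^3 + 34*p^2 + 16*p - 32) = (p - 4)*(p + 4)*(p^4 - 6*p^3 + 7*p^2 + 6*p - 8) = (p - 4)*(p - 2)*(p + 4)*(p^3 - 4*p^2 - p + 4) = (p - 4)^2*(p - 2)*(p + 4)*(p^2 - 1) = (p - 4)^2*(p - 2)*(p + 1)*(p + 4)*(p - 1)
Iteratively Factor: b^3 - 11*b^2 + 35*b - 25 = (b - 5)*(b^2 - 6*b + 5) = (b - 5)^2*(b - 1)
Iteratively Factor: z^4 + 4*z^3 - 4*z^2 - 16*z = (z - 2)*(z^3 + 6*z^2 + 8*z) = (z - 2)*(z + 4)*(z^2 + 2*z) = z*(z - 2)*(z + 4)*(z + 2)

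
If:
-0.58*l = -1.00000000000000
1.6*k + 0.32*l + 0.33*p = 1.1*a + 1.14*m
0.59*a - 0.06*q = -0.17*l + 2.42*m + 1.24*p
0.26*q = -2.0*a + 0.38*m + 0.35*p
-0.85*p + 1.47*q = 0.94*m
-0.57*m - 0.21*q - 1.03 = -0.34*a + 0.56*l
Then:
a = 0.39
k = -4.68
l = 1.72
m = -4.07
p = 8.26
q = 2.17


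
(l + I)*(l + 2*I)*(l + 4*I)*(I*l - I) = I*l^4 - 7*l^3 - I*l^3 + 7*l^2 - 14*I*l^2 + 8*l + 14*I*l - 8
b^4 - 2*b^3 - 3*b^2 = b^2*(b - 3)*(b + 1)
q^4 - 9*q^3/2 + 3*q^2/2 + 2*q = q*(q - 4)*(q - 1)*(q + 1/2)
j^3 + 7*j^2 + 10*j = j*(j + 2)*(j + 5)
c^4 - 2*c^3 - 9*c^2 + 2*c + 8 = (c - 4)*(c - 1)*(c + 1)*(c + 2)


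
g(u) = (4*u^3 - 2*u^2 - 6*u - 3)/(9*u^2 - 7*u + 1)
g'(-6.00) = 0.46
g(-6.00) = -2.46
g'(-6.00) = 0.46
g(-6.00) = -2.46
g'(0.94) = 12.84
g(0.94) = -2.99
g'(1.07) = 6.65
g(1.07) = -1.79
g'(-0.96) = 0.31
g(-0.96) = -0.16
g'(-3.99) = 0.46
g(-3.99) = -1.54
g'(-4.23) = 0.46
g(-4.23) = -1.65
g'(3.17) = 0.58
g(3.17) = 1.23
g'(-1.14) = 0.38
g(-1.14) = -0.23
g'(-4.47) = 0.46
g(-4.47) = -1.76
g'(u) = (7 - 18*u)*(4*u^3 - 2*u^2 - 6*u - 3)/(9*u^2 - 7*u + 1)^2 + (12*u^2 - 4*u - 6)/(9*u^2 - 7*u + 1) = (36*u^4 - 56*u^3 + 80*u^2 + 50*u - 27)/(81*u^4 - 126*u^3 + 67*u^2 - 14*u + 1)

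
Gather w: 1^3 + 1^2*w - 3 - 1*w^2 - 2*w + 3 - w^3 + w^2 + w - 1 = -w^3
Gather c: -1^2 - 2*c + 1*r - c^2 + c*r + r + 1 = -c^2 + c*(r - 2) + 2*r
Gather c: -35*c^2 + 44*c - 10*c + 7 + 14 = -35*c^2 + 34*c + 21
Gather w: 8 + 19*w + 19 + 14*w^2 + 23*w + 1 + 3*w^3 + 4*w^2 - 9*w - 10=3*w^3 + 18*w^2 + 33*w + 18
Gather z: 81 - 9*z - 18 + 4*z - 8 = 55 - 5*z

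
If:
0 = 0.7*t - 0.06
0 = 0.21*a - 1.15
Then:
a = 5.48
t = 0.09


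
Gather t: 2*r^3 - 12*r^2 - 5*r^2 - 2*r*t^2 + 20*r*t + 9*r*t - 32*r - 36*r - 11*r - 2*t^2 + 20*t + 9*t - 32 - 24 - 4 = 2*r^3 - 17*r^2 - 79*r + t^2*(-2*r - 2) + t*(29*r + 29) - 60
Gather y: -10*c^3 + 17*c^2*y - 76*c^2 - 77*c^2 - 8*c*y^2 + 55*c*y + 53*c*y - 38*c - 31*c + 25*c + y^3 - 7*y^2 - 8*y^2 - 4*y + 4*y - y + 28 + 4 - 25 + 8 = -10*c^3 - 153*c^2 - 44*c + y^3 + y^2*(-8*c - 15) + y*(17*c^2 + 108*c - 1) + 15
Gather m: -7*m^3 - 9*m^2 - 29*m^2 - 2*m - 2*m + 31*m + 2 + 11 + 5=-7*m^3 - 38*m^2 + 27*m + 18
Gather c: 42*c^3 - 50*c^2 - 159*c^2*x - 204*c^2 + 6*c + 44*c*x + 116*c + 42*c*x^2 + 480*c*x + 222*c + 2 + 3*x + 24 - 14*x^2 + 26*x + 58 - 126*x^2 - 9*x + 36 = 42*c^3 + c^2*(-159*x - 254) + c*(42*x^2 + 524*x + 344) - 140*x^2 + 20*x + 120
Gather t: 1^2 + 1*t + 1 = t + 2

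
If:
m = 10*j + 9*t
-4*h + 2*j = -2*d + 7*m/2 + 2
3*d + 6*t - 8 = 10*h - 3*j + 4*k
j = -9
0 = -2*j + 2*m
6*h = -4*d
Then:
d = -69/28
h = 23/14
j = -9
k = -135/112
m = -9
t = 9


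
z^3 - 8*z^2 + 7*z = z*(z - 7)*(z - 1)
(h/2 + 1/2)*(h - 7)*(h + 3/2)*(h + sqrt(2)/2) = h^4/2 - 9*h^3/4 + sqrt(2)*h^3/4 - 8*h^2 - 9*sqrt(2)*h^2/8 - 4*sqrt(2)*h - 21*h/4 - 21*sqrt(2)/8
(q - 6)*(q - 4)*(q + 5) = q^3 - 5*q^2 - 26*q + 120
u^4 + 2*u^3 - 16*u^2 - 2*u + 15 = (u - 3)*(u - 1)*(u + 1)*(u + 5)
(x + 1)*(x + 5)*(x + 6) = x^3 + 12*x^2 + 41*x + 30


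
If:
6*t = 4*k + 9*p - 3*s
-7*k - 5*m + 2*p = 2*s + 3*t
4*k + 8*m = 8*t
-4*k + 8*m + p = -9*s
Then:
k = -228*t/277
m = 391*t/277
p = 263*t/554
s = -927*t/554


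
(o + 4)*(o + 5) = o^2 + 9*o + 20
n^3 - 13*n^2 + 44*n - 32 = (n - 8)*(n - 4)*(n - 1)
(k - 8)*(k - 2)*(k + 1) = k^3 - 9*k^2 + 6*k + 16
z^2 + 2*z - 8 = (z - 2)*(z + 4)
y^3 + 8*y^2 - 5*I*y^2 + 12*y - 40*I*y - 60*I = (y + 2)*(y + 6)*(y - 5*I)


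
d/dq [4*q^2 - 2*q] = 8*q - 2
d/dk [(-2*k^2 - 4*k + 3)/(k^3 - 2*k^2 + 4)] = (k*(3*k - 4)*(2*k^2 + 4*k - 3) - 4*(k + 1)*(k^3 - 2*k^2 + 4))/(k^3 - 2*k^2 + 4)^2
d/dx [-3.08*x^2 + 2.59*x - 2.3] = 2.59 - 6.16*x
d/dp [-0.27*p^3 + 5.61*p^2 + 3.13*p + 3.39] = -0.81*p^2 + 11.22*p + 3.13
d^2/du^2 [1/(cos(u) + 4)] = (sin(u)^2 + 4*cos(u) + 1)/(cos(u) + 4)^3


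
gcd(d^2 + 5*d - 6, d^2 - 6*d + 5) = d - 1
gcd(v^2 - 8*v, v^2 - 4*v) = v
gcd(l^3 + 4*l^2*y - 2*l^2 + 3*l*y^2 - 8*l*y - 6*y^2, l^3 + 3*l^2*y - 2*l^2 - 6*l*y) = l^2 + 3*l*y - 2*l - 6*y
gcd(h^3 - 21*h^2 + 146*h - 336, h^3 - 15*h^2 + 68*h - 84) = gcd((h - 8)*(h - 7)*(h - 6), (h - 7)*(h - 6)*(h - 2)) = h^2 - 13*h + 42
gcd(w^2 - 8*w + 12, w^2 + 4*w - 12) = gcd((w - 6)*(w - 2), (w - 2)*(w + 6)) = w - 2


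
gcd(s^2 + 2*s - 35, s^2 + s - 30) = s - 5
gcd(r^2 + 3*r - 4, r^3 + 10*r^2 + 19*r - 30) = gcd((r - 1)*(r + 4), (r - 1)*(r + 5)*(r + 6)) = r - 1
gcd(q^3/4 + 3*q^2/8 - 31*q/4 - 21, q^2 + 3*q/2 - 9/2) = 1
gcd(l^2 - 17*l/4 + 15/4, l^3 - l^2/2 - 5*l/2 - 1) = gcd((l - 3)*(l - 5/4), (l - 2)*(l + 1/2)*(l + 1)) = 1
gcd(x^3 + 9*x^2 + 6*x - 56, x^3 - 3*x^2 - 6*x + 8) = 1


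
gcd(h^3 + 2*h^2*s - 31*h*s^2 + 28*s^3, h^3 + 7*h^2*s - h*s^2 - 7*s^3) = -h^2 - 6*h*s + 7*s^2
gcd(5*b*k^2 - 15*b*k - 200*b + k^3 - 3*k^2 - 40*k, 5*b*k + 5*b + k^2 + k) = 5*b + k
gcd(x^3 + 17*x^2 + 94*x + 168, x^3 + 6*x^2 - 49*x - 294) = x^2 + 13*x + 42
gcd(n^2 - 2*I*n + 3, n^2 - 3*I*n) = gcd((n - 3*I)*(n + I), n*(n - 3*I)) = n - 3*I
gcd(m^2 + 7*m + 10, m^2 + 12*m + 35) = m + 5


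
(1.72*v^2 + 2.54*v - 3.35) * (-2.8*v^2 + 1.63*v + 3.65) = -4.816*v^4 - 4.3084*v^3 + 19.7982*v^2 + 3.8105*v - 12.2275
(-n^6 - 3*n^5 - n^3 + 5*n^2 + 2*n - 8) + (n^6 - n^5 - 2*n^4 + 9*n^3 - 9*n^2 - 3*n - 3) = -4*n^5 - 2*n^4 + 8*n^3 - 4*n^2 - n - 11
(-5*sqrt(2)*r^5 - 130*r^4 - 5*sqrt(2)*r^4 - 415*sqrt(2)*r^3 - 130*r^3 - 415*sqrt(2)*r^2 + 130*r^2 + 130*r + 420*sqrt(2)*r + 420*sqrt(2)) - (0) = -5*sqrt(2)*r^5 - 130*r^4 - 5*sqrt(2)*r^4 - 415*sqrt(2)*r^3 - 130*r^3 - 415*sqrt(2)*r^2 + 130*r^2 + 130*r + 420*sqrt(2)*r + 420*sqrt(2)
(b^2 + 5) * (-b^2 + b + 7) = -b^4 + b^3 + 2*b^2 + 5*b + 35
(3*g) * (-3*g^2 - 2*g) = -9*g^3 - 6*g^2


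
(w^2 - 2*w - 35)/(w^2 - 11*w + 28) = (w + 5)/(w - 4)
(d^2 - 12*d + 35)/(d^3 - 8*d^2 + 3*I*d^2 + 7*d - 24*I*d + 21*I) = (d - 5)/(d^2 + d*(-1 + 3*I) - 3*I)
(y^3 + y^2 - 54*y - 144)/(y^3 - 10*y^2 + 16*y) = (y^2 + 9*y + 18)/(y*(y - 2))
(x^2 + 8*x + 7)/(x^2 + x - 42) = (x + 1)/(x - 6)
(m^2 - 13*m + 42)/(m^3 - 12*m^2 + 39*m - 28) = (m - 6)/(m^2 - 5*m + 4)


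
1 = 1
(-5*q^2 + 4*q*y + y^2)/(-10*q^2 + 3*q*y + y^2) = (-q + y)/(-2*q + y)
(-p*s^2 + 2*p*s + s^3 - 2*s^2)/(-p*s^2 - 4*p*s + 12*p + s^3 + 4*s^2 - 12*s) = s/(s + 6)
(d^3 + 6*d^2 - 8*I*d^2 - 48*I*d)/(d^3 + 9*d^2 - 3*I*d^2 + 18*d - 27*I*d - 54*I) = d*(d - 8*I)/(d^2 + 3*d*(1 - I) - 9*I)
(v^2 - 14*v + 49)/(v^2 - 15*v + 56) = (v - 7)/(v - 8)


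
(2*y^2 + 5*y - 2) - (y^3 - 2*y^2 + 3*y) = -y^3 + 4*y^2 + 2*y - 2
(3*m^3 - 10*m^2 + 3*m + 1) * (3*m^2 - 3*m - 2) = 9*m^5 - 39*m^4 + 33*m^3 + 14*m^2 - 9*m - 2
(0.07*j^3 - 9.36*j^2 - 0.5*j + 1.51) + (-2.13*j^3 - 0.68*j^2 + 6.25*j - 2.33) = -2.06*j^3 - 10.04*j^2 + 5.75*j - 0.82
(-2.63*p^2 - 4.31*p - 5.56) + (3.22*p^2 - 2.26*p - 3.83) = 0.59*p^2 - 6.57*p - 9.39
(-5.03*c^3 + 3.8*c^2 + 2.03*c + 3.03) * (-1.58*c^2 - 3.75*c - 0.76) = 7.9474*c^5 + 12.8585*c^4 - 13.6346*c^3 - 15.2879*c^2 - 12.9053*c - 2.3028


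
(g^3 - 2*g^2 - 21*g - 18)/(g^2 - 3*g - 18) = g + 1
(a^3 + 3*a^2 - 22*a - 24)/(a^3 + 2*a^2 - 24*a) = (a + 1)/a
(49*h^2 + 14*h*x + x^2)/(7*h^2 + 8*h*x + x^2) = (7*h + x)/(h + x)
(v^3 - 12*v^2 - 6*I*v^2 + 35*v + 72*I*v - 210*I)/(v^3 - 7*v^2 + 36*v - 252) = (v - 5)/(v + 6*I)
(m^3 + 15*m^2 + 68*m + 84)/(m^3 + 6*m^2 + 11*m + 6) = (m^2 + 13*m + 42)/(m^2 + 4*m + 3)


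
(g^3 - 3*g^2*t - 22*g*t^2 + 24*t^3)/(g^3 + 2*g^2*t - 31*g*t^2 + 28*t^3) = (-g^2 + 2*g*t + 24*t^2)/(-g^2 - 3*g*t + 28*t^2)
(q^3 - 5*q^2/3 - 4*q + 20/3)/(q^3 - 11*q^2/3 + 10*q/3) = (q + 2)/q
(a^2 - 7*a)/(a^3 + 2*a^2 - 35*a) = (a - 7)/(a^2 + 2*a - 35)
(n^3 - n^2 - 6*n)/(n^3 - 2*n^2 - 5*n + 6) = n/(n - 1)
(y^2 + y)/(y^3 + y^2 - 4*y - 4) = y/(y^2 - 4)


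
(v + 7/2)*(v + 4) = v^2 + 15*v/2 + 14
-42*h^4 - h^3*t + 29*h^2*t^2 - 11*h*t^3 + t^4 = (-7*h + t)*(-3*h + t)*(-2*h + t)*(h + t)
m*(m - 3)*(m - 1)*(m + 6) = m^4 + 2*m^3 - 21*m^2 + 18*m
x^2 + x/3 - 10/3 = (x - 5/3)*(x + 2)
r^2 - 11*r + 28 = (r - 7)*(r - 4)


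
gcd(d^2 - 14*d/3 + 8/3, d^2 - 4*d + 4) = 1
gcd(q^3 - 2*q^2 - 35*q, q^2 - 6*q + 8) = 1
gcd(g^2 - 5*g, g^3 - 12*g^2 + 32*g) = g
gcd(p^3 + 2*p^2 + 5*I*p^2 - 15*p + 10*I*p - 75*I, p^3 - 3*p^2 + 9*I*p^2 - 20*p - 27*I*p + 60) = p^2 + p*(-3 + 5*I) - 15*I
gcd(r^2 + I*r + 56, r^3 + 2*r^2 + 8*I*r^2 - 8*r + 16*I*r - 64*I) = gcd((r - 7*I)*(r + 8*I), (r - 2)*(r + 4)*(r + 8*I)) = r + 8*I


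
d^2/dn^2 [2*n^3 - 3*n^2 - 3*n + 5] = 12*n - 6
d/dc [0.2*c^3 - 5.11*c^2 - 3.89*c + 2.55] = 0.6*c^2 - 10.22*c - 3.89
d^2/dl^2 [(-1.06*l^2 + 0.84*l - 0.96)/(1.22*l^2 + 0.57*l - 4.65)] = (1.77635683940025e-15*l^4 + 3.97476*l^3 - 44.653464*l^2 + 24.586416*l - 52.902828)/(1.815848*l^6 + 2.545164*l^5 - 19.574046*l^4 - 19.216467*l^3 + 74.605995*l^2 + 36.974475*l - 100.544625)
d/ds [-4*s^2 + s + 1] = 1 - 8*s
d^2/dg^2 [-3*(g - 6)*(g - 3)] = -6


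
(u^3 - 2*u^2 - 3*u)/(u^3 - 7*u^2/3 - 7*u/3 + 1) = 3*u/(3*u - 1)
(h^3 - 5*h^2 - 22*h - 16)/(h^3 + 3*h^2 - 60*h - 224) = (h^2 + 3*h + 2)/(h^2 + 11*h + 28)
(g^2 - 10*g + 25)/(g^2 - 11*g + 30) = (g - 5)/(g - 6)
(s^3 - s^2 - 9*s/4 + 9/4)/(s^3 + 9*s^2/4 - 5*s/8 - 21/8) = 2*(2*s - 3)/(4*s + 7)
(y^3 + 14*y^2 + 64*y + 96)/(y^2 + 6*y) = y + 8 + 16/y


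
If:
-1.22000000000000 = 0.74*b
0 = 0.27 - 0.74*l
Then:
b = -1.65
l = 0.36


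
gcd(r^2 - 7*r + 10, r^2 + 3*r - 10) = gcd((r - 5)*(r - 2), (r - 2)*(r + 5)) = r - 2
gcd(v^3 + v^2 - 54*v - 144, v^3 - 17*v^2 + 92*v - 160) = v - 8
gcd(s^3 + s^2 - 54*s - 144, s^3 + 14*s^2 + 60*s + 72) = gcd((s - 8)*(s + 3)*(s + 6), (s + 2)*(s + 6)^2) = s + 6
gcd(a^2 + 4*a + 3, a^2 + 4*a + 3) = a^2 + 4*a + 3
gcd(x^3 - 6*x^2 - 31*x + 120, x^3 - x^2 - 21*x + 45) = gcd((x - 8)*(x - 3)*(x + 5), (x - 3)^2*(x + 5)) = x^2 + 2*x - 15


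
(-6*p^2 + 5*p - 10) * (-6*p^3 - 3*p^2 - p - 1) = 36*p^5 - 12*p^4 + 51*p^3 + 31*p^2 + 5*p + 10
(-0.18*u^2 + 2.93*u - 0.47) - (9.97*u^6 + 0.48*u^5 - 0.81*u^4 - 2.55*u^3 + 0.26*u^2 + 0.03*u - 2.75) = -9.97*u^6 - 0.48*u^5 + 0.81*u^4 + 2.55*u^3 - 0.44*u^2 + 2.9*u + 2.28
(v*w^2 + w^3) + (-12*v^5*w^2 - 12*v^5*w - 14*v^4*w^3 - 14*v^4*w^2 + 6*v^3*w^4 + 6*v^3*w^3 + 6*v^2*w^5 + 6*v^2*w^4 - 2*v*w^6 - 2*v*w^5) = -12*v^5*w^2 - 12*v^5*w - 14*v^4*w^3 - 14*v^4*w^2 + 6*v^3*w^4 + 6*v^3*w^3 + 6*v^2*w^5 + 6*v^2*w^4 - 2*v*w^6 - 2*v*w^5 + v*w^2 + w^3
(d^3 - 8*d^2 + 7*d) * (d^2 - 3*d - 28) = d^5 - 11*d^4 + 3*d^3 + 203*d^2 - 196*d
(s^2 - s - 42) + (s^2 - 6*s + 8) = 2*s^2 - 7*s - 34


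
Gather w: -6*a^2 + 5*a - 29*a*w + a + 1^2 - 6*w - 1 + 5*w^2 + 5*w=-6*a^2 + 6*a + 5*w^2 + w*(-29*a - 1)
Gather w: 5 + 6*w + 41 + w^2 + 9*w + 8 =w^2 + 15*w + 54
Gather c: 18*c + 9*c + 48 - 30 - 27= 27*c - 9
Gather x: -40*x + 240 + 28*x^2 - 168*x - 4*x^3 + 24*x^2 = -4*x^3 + 52*x^2 - 208*x + 240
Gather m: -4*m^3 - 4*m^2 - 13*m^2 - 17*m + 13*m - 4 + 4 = -4*m^3 - 17*m^2 - 4*m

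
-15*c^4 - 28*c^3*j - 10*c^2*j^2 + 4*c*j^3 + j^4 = (-3*c + j)*(c + j)^2*(5*c + j)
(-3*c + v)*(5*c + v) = -15*c^2 + 2*c*v + v^2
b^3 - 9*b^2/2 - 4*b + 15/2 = (b - 5)*(b - 1)*(b + 3/2)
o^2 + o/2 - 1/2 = (o - 1/2)*(o + 1)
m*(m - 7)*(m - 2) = m^3 - 9*m^2 + 14*m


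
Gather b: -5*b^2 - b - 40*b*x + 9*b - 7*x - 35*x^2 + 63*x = -5*b^2 + b*(8 - 40*x) - 35*x^2 + 56*x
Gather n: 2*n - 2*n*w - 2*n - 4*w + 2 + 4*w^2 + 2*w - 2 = -2*n*w + 4*w^2 - 2*w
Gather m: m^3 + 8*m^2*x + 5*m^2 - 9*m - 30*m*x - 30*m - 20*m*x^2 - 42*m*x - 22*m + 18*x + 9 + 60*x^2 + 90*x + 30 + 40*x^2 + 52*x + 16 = m^3 + m^2*(8*x + 5) + m*(-20*x^2 - 72*x - 61) + 100*x^2 + 160*x + 55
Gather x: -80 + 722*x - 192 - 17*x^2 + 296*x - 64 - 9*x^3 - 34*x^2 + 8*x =-9*x^3 - 51*x^2 + 1026*x - 336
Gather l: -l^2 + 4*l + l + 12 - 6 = -l^2 + 5*l + 6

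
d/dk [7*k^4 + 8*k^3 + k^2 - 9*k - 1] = 28*k^3 + 24*k^2 + 2*k - 9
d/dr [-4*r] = -4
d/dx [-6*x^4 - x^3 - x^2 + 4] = x*(-24*x^2 - 3*x - 2)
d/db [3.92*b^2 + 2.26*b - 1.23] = 7.84*b + 2.26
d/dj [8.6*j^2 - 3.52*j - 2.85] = 17.2*j - 3.52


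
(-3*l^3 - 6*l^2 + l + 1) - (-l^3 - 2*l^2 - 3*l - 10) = -2*l^3 - 4*l^2 + 4*l + 11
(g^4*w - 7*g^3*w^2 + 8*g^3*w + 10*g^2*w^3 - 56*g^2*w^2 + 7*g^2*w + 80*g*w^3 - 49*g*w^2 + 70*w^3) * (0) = 0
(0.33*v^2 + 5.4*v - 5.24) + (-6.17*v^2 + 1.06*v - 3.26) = -5.84*v^2 + 6.46*v - 8.5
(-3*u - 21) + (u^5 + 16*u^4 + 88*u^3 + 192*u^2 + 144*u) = u^5 + 16*u^4 + 88*u^3 + 192*u^2 + 141*u - 21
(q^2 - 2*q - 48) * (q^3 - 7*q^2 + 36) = q^5 - 9*q^4 - 34*q^3 + 372*q^2 - 72*q - 1728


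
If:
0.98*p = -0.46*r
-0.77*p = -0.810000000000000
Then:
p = 1.05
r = -2.24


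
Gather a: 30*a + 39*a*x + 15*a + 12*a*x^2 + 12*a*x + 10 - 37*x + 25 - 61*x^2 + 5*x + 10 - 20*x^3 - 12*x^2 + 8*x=a*(12*x^2 + 51*x + 45) - 20*x^3 - 73*x^2 - 24*x + 45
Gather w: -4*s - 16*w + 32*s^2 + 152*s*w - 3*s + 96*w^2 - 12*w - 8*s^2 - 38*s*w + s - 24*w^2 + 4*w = 24*s^2 - 6*s + 72*w^2 + w*(114*s - 24)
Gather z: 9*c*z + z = z*(9*c + 1)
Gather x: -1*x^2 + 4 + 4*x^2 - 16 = 3*x^2 - 12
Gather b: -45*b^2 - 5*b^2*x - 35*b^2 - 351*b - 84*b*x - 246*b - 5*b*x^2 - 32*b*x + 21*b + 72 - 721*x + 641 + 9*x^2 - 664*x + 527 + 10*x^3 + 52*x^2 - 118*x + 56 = b^2*(-5*x - 80) + b*(-5*x^2 - 116*x - 576) + 10*x^3 + 61*x^2 - 1503*x + 1296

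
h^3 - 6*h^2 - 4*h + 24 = (h - 6)*(h - 2)*(h + 2)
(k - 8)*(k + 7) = k^2 - k - 56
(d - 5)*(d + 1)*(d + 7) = d^3 + 3*d^2 - 33*d - 35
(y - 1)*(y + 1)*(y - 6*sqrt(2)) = y^3 - 6*sqrt(2)*y^2 - y + 6*sqrt(2)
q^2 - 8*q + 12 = (q - 6)*(q - 2)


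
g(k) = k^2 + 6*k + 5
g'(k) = 2*k + 6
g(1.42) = 15.54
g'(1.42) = 8.84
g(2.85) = 30.22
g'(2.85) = 11.70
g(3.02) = 32.24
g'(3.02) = 12.04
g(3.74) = 41.43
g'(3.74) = 13.48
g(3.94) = 44.16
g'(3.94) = 13.88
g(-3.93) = -3.14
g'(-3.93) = -1.86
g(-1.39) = -1.41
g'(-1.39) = 3.22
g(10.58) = 180.42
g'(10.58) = 27.16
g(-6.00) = 5.00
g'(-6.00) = -6.00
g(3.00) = 32.00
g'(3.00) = 12.00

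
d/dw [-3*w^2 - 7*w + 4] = -6*w - 7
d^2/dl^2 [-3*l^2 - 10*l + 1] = -6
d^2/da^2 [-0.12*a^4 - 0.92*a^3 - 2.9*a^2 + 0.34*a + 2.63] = -1.44*a^2 - 5.52*a - 5.8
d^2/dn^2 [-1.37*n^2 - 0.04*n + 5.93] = -2.74000000000000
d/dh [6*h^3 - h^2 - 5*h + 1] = 18*h^2 - 2*h - 5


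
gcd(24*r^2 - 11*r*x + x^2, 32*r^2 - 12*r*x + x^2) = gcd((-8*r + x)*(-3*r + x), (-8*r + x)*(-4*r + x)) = -8*r + x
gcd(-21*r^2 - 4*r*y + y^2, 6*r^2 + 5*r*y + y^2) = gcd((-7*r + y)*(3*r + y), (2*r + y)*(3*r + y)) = 3*r + y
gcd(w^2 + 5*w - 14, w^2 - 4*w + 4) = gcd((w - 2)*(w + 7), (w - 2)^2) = w - 2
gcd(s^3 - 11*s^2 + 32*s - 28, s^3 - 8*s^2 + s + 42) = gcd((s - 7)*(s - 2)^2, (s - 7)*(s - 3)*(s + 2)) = s - 7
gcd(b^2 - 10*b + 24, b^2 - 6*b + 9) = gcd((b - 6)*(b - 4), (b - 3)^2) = 1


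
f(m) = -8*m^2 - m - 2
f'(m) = -16*m - 1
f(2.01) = -36.33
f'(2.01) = -33.16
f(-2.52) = -50.28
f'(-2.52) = 39.32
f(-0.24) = -2.22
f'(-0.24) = 2.84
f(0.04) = -2.05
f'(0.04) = -1.64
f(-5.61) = -248.17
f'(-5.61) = 88.76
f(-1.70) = -23.42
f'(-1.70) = 26.20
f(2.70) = -63.02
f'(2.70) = -44.20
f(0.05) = -2.07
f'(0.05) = -1.80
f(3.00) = -77.00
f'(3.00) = -49.00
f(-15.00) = -1787.00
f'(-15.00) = 239.00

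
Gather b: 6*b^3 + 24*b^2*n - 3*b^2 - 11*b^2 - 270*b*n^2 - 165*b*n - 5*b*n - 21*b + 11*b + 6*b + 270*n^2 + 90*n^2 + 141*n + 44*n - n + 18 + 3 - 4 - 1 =6*b^3 + b^2*(24*n - 14) + b*(-270*n^2 - 170*n - 4) + 360*n^2 + 184*n + 16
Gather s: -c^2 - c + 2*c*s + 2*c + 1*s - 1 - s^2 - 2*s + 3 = -c^2 + c - s^2 + s*(2*c - 1) + 2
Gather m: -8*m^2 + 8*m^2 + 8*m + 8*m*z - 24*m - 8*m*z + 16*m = 0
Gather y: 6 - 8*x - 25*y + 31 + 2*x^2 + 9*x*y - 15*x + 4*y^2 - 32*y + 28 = 2*x^2 - 23*x + 4*y^2 + y*(9*x - 57) + 65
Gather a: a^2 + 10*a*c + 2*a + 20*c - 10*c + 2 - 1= a^2 + a*(10*c + 2) + 10*c + 1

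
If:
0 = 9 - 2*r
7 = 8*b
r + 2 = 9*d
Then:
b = 7/8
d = 13/18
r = 9/2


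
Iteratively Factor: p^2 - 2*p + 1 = (p - 1)*(p - 1)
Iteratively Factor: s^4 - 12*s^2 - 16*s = (s + 2)*(s^3 - 2*s^2 - 8*s) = s*(s + 2)*(s^2 - 2*s - 8) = s*(s - 4)*(s + 2)*(s + 2)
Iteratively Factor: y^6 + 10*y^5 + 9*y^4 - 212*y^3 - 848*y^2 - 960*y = (y - 5)*(y^5 + 15*y^4 + 84*y^3 + 208*y^2 + 192*y) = (y - 5)*(y + 4)*(y^4 + 11*y^3 + 40*y^2 + 48*y) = (y - 5)*(y + 3)*(y + 4)*(y^3 + 8*y^2 + 16*y) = (y - 5)*(y + 3)*(y + 4)^2*(y^2 + 4*y) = y*(y - 5)*(y + 3)*(y + 4)^2*(y + 4)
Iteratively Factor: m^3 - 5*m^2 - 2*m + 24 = (m - 4)*(m^2 - m - 6) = (m - 4)*(m - 3)*(m + 2)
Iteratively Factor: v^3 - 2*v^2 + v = (v - 1)*(v^2 - v) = (v - 1)^2*(v)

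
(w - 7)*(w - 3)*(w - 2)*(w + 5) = w^4 - 7*w^3 - 19*w^2 + 163*w - 210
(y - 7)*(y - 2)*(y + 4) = y^3 - 5*y^2 - 22*y + 56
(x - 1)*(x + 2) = x^2 + x - 2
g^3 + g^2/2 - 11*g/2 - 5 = (g - 5/2)*(g + 1)*(g + 2)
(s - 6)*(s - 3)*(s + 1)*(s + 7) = s^4 - s^3 - 47*s^2 + 81*s + 126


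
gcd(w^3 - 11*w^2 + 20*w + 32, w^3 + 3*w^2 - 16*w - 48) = w - 4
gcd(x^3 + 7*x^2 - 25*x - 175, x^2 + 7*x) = x + 7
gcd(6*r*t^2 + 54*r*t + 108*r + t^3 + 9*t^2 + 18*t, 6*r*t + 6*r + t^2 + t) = 6*r + t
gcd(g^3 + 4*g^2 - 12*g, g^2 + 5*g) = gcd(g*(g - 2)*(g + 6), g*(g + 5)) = g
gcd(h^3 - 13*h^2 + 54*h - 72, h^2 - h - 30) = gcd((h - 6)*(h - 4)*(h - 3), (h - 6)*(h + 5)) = h - 6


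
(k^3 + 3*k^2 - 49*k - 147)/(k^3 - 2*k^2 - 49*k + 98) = (k + 3)/(k - 2)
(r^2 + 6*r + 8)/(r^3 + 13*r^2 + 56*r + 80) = (r + 2)/(r^2 + 9*r + 20)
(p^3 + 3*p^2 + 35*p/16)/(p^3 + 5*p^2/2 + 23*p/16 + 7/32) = 2*p*(4*p + 5)/(8*p^2 + 6*p + 1)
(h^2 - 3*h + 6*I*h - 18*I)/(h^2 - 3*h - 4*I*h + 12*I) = (h + 6*I)/(h - 4*I)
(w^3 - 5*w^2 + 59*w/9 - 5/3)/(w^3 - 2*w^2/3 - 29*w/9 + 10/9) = (3*w^2 - 14*w + 15)/(3*w^2 - w - 10)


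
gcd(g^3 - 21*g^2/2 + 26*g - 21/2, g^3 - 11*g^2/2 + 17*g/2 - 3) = g^2 - 7*g/2 + 3/2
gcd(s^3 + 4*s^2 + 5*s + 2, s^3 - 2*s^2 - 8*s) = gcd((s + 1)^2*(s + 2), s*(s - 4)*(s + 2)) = s + 2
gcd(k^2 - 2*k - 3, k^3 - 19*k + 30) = k - 3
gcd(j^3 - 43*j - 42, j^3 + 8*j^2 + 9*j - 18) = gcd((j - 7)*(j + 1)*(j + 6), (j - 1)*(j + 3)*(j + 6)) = j + 6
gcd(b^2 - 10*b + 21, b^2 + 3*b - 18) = b - 3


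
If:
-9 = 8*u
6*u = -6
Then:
No Solution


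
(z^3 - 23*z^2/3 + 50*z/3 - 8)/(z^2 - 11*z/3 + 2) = z - 4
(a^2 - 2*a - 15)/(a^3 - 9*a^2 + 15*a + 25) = (a + 3)/(a^2 - 4*a - 5)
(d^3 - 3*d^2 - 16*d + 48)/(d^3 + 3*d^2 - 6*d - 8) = (d^2 - 7*d + 12)/(d^2 - d - 2)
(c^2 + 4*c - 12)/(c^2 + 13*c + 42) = (c - 2)/(c + 7)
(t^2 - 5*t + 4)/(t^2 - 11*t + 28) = (t - 1)/(t - 7)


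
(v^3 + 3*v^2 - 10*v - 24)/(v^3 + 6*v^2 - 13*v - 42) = (v + 4)/(v + 7)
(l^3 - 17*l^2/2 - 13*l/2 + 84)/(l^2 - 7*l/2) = l - 5 - 24/l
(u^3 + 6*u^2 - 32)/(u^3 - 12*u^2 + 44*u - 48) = (u^2 + 8*u + 16)/(u^2 - 10*u + 24)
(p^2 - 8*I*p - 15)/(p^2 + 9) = (p - 5*I)/(p + 3*I)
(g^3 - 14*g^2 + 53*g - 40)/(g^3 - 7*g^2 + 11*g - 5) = (g - 8)/(g - 1)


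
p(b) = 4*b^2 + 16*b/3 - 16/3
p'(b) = 8*b + 16/3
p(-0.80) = -7.04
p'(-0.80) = -1.07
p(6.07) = 174.42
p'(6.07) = 53.89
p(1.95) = 20.28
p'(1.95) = 20.93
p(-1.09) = -6.39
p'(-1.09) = -3.39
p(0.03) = -5.17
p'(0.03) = 5.57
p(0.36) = -2.89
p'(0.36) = 8.21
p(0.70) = 0.36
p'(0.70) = 10.93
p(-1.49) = -4.40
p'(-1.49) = -6.59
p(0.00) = -5.33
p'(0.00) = 5.33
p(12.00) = 634.67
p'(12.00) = 101.33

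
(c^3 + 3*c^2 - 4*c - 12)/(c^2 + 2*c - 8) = (c^2 + 5*c + 6)/(c + 4)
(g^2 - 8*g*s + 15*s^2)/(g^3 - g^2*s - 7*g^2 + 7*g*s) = (g^2 - 8*g*s + 15*s^2)/(g*(g^2 - g*s - 7*g + 7*s))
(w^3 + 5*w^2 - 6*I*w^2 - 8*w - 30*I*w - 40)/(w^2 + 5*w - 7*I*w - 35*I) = (w^2 - 6*I*w - 8)/(w - 7*I)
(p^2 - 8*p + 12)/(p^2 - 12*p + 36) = (p - 2)/(p - 6)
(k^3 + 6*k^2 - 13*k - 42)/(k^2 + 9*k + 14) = k - 3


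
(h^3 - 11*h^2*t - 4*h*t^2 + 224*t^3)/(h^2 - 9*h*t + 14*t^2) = (-h^2 + 4*h*t + 32*t^2)/(-h + 2*t)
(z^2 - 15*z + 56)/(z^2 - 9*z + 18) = (z^2 - 15*z + 56)/(z^2 - 9*z + 18)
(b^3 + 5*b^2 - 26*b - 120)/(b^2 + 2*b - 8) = (b^2 + b - 30)/(b - 2)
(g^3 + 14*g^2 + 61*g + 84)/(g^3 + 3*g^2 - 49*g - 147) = (g + 4)/(g - 7)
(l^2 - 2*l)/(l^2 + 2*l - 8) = l/(l + 4)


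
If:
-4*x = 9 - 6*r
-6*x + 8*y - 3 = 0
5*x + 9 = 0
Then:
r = 3/10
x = -9/5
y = -39/40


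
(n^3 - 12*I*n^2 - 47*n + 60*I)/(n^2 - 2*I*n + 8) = (n^2 - 8*I*n - 15)/(n + 2*I)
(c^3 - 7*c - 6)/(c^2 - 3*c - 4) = (c^2 - c - 6)/(c - 4)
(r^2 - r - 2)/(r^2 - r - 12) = (-r^2 + r + 2)/(-r^2 + r + 12)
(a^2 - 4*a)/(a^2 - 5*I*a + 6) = a*(a - 4)/(a^2 - 5*I*a + 6)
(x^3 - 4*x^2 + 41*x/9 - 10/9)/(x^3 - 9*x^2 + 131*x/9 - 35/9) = (x - 2)/(x - 7)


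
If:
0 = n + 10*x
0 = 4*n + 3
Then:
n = -3/4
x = 3/40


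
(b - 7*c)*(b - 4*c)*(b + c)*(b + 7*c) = b^4 - 3*b^3*c - 53*b^2*c^2 + 147*b*c^3 + 196*c^4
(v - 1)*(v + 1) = v^2 - 1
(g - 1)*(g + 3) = g^2 + 2*g - 3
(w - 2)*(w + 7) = w^2 + 5*w - 14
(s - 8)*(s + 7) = s^2 - s - 56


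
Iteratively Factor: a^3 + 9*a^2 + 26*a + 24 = (a + 3)*(a^2 + 6*a + 8) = (a + 3)*(a + 4)*(a + 2)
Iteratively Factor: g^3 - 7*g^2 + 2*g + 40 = (g - 5)*(g^2 - 2*g - 8) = (g - 5)*(g - 4)*(g + 2)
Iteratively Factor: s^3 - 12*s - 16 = (s + 2)*(s^2 - 2*s - 8) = (s + 2)^2*(s - 4)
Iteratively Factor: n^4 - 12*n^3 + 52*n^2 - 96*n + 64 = (n - 2)*(n^3 - 10*n^2 + 32*n - 32) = (n - 4)*(n - 2)*(n^2 - 6*n + 8) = (n - 4)*(n - 2)^2*(n - 4)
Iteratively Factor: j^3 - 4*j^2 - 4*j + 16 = (j + 2)*(j^2 - 6*j + 8) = (j - 2)*(j + 2)*(j - 4)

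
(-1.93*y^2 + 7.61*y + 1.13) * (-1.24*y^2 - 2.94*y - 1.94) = 2.3932*y^4 - 3.7622*y^3 - 20.0304*y^2 - 18.0856*y - 2.1922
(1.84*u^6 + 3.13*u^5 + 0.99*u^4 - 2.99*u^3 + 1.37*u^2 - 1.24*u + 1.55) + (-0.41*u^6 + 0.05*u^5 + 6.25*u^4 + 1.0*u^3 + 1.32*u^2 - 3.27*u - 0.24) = 1.43*u^6 + 3.18*u^5 + 7.24*u^4 - 1.99*u^3 + 2.69*u^2 - 4.51*u + 1.31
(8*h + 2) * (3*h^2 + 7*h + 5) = 24*h^3 + 62*h^2 + 54*h + 10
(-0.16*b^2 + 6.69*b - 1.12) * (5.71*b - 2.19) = -0.9136*b^3 + 38.5503*b^2 - 21.0463*b + 2.4528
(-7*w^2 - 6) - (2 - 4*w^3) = 4*w^3 - 7*w^2 - 8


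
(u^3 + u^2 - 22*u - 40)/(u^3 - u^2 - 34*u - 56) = (u - 5)/(u - 7)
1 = 1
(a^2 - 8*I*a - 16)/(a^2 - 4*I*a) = (a - 4*I)/a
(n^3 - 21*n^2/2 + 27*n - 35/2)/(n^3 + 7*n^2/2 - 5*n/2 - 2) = (2*n^2 - 19*n + 35)/(2*n^2 + 9*n + 4)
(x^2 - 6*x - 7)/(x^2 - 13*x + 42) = (x + 1)/(x - 6)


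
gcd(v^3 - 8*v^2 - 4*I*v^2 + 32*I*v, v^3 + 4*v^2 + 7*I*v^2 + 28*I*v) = v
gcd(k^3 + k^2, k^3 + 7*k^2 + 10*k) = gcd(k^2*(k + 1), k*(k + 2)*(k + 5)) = k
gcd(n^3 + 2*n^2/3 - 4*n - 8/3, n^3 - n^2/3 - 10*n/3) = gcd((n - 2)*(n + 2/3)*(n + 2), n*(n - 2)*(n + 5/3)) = n - 2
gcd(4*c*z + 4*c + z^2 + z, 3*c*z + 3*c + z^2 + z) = z + 1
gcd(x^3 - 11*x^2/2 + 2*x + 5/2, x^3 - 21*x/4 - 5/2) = x + 1/2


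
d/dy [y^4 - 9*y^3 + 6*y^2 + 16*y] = 4*y^3 - 27*y^2 + 12*y + 16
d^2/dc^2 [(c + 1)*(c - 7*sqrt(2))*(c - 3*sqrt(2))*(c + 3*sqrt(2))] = 12*c^2 - 42*sqrt(2)*c + 6*c - 36 - 14*sqrt(2)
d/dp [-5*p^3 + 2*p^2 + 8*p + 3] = -15*p^2 + 4*p + 8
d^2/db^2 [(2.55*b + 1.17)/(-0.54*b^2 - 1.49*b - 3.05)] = (-(1.08*b + 1.49)*(2.16*b + 2.98)*(2.55*b + 1.17) + (8.262*b + 8.8626)*(0.54*b^2 + 1.49*b + 3.05))/(0.54*b^2 + 1.49*b + 3.05)^3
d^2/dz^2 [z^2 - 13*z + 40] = 2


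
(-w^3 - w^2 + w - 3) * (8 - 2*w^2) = 2*w^5 + 2*w^4 - 10*w^3 - 2*w^2 + 8*w - 24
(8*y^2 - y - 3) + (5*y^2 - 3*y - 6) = 13*y^2 - 4*y - 9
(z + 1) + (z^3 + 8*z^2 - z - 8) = z^3 + 8*z^2 - 7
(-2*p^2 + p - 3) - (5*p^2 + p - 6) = 3 - 7*p^2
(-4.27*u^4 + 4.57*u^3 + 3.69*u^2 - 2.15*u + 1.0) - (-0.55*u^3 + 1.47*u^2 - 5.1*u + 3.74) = -4.27*u^4 + 5.12*u^3 + 2.22*u^2 + 2.95*u - 2.74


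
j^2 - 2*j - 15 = (j - 5)*(j + 3)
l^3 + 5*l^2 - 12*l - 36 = (l - 3)*(l + 2)*(l + 6)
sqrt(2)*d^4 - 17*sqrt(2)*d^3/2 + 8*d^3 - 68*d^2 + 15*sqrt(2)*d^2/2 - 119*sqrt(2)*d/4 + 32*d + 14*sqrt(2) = (d - 8)*(d - 1/2)*(d + 7*sqrt(2)/2)*(sqrt(2)*d + 1)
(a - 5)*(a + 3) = a^2 - 2*a - 15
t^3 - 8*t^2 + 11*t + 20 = (t - 5)*(t - 4)*(t + 1)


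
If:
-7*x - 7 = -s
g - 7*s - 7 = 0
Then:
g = 49*x + 56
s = 7*x + 7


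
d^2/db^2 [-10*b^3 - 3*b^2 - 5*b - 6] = -60*b - 6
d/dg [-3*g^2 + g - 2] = 1 - 6*g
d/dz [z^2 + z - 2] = 2*z + 1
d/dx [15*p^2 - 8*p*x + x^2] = -8*p + 2*x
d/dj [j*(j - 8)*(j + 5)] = 3*j^2 - 6*j - 40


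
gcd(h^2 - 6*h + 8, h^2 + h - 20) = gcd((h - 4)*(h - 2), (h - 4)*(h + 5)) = h - 4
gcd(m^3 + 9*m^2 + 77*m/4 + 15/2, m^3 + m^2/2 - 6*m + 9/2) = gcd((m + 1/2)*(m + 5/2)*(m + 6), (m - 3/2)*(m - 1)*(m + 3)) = 1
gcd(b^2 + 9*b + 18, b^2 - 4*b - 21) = b + 3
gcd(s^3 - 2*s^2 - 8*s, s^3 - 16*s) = s^2 - 4*s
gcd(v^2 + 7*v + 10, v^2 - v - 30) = v + 5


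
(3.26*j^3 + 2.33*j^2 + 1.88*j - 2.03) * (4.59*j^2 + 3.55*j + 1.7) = 14.9634*j^5 + 22.2677*j^4 + 22.4427*j^3 + 1.3173*j^2 - 4.0105*j - 3.451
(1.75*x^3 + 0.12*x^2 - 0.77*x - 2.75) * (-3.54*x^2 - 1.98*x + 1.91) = -6.195*x^5 - 3.8898*x^4 + 5.8307*x^3 + 11.4888*x^2 + 3.9743*x - 5.2525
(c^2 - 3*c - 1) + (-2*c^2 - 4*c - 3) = -c^2 - 7*c - 4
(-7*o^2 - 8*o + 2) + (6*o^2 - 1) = -o^2 - 8*o + 1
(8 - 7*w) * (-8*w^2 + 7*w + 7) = 56*w^3 - 113*w^2 + 7*w + 56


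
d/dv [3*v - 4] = 3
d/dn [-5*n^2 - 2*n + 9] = -10*n - 2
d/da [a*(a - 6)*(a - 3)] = 3*a^2 - 18*a + 18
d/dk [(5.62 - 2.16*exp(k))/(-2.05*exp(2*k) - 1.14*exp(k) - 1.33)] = (-4.428*exp(2*k) + 23.042*exp(k) + 9.2796)*exp(k)/(4.2025*exp(4*k) + 4.674*exp(3*k) + 6.7526*exp(2*k) + 3.0324*exp(k) + 1.7689)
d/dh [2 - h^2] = -2*h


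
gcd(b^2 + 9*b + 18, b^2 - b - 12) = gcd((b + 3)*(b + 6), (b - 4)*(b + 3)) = b + 3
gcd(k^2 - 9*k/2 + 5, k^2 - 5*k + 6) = k - 2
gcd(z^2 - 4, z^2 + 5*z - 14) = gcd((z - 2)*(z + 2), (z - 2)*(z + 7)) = z - 2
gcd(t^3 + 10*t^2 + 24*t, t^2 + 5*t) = t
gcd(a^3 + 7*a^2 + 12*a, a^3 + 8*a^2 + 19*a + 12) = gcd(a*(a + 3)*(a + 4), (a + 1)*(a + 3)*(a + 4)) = a^2 + 7*a + 12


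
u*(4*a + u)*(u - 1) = 4*a*u^2 - 4*a*u + u^3 - u^2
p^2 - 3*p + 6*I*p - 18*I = (p - 3)*(p + 6*I)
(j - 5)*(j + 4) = j^2 - j - 20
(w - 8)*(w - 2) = w^2 - 10*w + 16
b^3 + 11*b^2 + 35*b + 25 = (b + 1)*(b + 5)^2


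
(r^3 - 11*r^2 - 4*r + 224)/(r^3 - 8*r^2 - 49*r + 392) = (r + 4)/(r + 7)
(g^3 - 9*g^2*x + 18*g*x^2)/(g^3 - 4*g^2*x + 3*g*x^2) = (-g + 6*x)/(-g + x)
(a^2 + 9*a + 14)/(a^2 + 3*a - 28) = (a + 2)/(a - 4)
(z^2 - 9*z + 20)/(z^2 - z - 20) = (z - 4)/(z + 4)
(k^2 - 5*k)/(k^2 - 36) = k*(k - 5)/(k^2 - 36)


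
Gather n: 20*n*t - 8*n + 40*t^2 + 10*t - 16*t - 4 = n*(20*t - 8) + 40*t^2 - 6*t - 4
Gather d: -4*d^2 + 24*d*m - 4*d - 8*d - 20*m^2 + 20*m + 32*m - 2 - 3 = -4*d^2 + d*(24*m - 12) - 20*m^2 + 52*m - 5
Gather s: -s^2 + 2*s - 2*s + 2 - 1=1 - s^2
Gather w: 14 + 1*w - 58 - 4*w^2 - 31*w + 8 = -4*w^2 - 30*w - 36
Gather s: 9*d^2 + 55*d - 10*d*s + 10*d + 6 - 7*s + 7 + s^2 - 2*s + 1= 9*d^2 + 65*d + s^2 + s*(-10*d - 9) + 14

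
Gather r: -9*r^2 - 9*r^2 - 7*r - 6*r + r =-18*r^2 - 12*r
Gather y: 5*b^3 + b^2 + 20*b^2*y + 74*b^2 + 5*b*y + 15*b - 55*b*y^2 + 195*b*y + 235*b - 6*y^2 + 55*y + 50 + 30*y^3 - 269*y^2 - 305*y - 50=5*b^3 + 75*b^2 + 250*b + 30*y^3 + y^2*(-55*b - 275) + y*(20*b^2 + 200*b - 250)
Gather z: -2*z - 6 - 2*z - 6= -4*z - 12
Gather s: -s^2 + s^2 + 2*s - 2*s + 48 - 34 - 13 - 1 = 0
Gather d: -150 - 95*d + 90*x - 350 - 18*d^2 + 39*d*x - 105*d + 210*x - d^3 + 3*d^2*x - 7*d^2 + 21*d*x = -d^3 + d^2*(3*x - 25) + d*(60*x - 200) + 300*x - 500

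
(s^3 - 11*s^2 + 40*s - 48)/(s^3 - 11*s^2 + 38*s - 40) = (s^2 - 7*s + 12)/(s^2 - 7*s + 10)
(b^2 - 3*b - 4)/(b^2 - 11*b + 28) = (b + 1)/(b - 7)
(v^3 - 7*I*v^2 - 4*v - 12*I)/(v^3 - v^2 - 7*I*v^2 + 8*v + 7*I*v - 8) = (v^2 - 8*I*v - 12)/(v^2 - v*(1 + 8*I) + 8*I)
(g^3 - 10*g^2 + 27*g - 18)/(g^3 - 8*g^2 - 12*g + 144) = (g^2 - 4*g + 3)/(g^2 - 2*g - 24)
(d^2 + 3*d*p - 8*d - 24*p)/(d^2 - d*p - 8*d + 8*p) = (-d - 3*p)/(-d + p)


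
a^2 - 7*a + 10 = (a - 5)*(a - 2)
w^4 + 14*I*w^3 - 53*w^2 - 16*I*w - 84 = (w - I)*(w + 2*I)*(w + 6*I)*(w + 7*I)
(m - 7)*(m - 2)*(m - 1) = m^3 - 10*m^2 + 23*m - 14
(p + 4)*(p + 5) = p^2 + 9*p + 20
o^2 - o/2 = o*(o - 1/2)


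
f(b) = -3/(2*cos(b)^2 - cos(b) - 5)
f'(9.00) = 0.97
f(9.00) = 1.24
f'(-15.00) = -0.83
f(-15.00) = 0.97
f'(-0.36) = 0.17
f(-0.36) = 0.72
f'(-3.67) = 0.96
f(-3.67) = 1.13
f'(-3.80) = 0.87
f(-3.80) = 1.01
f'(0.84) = -0.16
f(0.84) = 0.63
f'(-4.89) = 0.03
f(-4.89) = 0.59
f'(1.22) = -0.04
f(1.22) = 0.59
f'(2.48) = 0.87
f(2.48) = 1.01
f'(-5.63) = -0.19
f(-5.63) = 0.66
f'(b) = -3*(4*sin(b)*cos(b) - sin(b))/(2*cos(b)^2 - cos(b) - 5)^2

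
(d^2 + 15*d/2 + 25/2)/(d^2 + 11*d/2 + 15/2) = (d + 5)/(d + 3)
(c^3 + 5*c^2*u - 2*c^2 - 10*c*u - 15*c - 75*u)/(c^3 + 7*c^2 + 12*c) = (c^2 + 5*c*u - 5*c - 25*u)/(c*(c + 4))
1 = 1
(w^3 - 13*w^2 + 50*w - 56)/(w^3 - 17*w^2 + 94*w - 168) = (w - 2)/(w - 6)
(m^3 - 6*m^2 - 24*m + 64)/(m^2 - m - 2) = (m^2 - 4*m - 32)/(m + 1)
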